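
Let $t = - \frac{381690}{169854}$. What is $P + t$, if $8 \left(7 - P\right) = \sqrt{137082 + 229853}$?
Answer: $\frac{134548}{28309} - \frac{\sqrt{366935}}{8} \approx -70.966$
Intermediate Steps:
$t = - \frac{63615}{28309}$ ($t = \left(-381690\right) \frac{1}{169854} = - \frac{63615}{28309} \approx -2.2472$)
$P = 7 - \frac{\sqrt{366935}}{8}$ ($P = 7 - \frac{\sqrt{137082 + 229853}}{8} = 7 - \frac{\sqrt{366935}}{8} \approx -68.719$)
$P + t = \left(7 - \frac{\sqrt{366935}}{8}\right) - \frac{63615}{28309} = \frac{134548}{28309} - \frac{\sqrt{366935}}{8}$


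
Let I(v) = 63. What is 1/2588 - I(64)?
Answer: -163043/2588 ≈ -63.000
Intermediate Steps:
1/2588 - I(64) = 1/2588 - 1*63 = 1/2588 - 63 = -163043/2588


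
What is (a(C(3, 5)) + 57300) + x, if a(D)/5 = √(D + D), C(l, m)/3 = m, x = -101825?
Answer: -44525 + 5*√30 ≈ -44498.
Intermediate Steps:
C(l, m) = 3*m
a(D) = 5*√2*√D (a(D) = 5*√(D + D) = 5*√(2*D) = 5*(√2*√D) = 5*√2*√D)
(a(C(3, 5)) + 57300) + x = (5*√2*√(3*5) + 57300) - 101825 = (5*√2*√15 + 57300) - 101825 = (5*√30 + 57300) - 101825 = (57300 + 5*√30) - 101825 = -44525 + 5*√30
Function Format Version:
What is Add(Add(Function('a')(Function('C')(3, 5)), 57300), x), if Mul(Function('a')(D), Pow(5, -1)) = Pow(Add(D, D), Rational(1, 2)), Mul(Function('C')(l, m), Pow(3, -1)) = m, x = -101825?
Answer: Add(-44525, Mul(5, Pow(30, Rational(1, 2)))) ≈ -44498.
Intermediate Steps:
Function('C')(l, m) = Mul(3, m)
Function('a')(D) = Mul(5, Pow(2, Rational(1, 2)), Pow(D, Rational(1, 2))) (Function('a')(D) = Mul(5, Pow(Add(D, D), Rational(1, 2))) = Mul(5, Pow(Mul(2, D), Rational(1, 2))) = Mul(5, Mul(Pow(2, Rational(1, 2)), Pow(D, Rational(1, 2)))) = Mul(5, Pow(2, Rational(1, 2)), Pow(D, Rational(1, 2))))
Add(Add(Function('a')(Function('C')(3, 5)), 57300), x) = Add(Add(Mul(5, Pow(2, Rational(1, 2)), Pow(Mul(3, 5), Rational(1, 2))), 57300), -101825) = Add(Add(Mul(5, Pow(2, Rational(1, 2)), Pow(15, Rational(1, 2))), 57300), -101825) = Add(Add(Mul(5, Pow(30, Rational(1, 2))), 57300), -101825) = Add(Add(57300, Mul(5, Pow(30, Rational(1, 2)))), -101825) = Add(-44525, Mul(5, Pow(30, Rational(1, 2))))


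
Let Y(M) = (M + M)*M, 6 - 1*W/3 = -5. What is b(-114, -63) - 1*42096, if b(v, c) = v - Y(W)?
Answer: -44388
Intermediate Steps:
W = 33 (W = 18 - 3*(-5) = 18 + 15 = 33)
Y(M) = 2*M² (Y(M) = (2*M)*M = 2*M²)
b(v, c) = -2178 + v (b(v, c) = v - 2*33² = v - 2*1089 = v - 1*2178 = v - 2178 = -2178 + v)
b(-114, -63) - 1*42096 = (-2178 - 114) - 1*42096 = -2292 - 42096 = -44388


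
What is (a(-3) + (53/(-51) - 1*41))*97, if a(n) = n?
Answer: -222809/51 ≈ -4368.8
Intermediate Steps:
(a(-3) + (53/(-51) - 1*41))*97 = (-3 + (53/(-51) - 1*41))*97 = (-3 + (53*(-1/51) - 41))*97 = (-3 + (-53/51 - 41))*97 = (-3 - 2144/51)*97 = -2297/51*97 = -222809/51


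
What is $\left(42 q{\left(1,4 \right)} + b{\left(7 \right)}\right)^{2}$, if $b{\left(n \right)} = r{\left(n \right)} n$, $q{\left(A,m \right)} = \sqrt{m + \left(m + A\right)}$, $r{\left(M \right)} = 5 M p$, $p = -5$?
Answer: $1207801$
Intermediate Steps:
$r{\left(M \right)} = - 25 M$ ($r{\left(M \right)} = 5 M \left(-5\right) = - 25 M$)
$q{\left(A,m \right)} = \sqrt{A + 2 m}$ ($q{\left(A,m \right)} = \sqrt{m + \left(A + m\right)} = \sqrt{A + 2 m}$)
$b{\left(n \right)} = - 25 n^{2}$ ($b{\left(n \right)} = - 25 n n = - 25 n^{2}$)
$\left(42 q{\left(1,4 \right)} + b{\left(7 \right)}\right)^{2} = \left(42 \sqrt{1 + 2 \cdot 4} - 25 \cdot 7^{2}\right)^{2} = \left(42 \sqrt{1 + 8} - 1225\right)^{2} = \left(42 \sqrt{9} - 1225\right)^{2} = \left(42 \cdot 3 - 1225\right)^{2} = \left(126 - 1225\right)^{2} = \left(-1099\right)^{2} = 1207801$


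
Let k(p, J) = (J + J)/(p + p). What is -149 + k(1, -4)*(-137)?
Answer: 399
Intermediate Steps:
k(p, J) = J/p (k(p, J) = (2*J)/((2*p)) = (2*J)*(1/(2*p)) = J/p)
-149 + k(1, -4)*(-137) = -149 - 4/1*(-137) = -149 - 4*1*(-137) = -149 - 4*(-137) = -149 + 548 = 399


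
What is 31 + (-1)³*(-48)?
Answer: 79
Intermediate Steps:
31 + (-1)³*(-48) = 31 - 1*(-48) = 31 + 48 = 79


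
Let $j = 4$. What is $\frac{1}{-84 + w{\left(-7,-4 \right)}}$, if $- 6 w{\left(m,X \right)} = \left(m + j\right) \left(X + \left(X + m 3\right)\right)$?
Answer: $- \frac{2}{197} \approx -0.010152$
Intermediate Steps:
$w{\left(m,X \right)} = - \frac{\left(4 + m\right) \left(2 X + 3 m\right)}{6}$ ($w{\left(m,X \right)} = - \frac{\left(m + 4\right) \left(X + \left(X + m 3\right)\right)}{6} = - \frac{\left(4 + m\right) \left(X + \left(X + 3 m\right)\right)}{6} = - \frac{\left(4 + m\right) \left(2 X + 3 m\right)}{6}$)
$\frac{1}{-84 + w{\left(-7,-4 \right)}} = \frac{1}{-84 - \left(- \frac{58}{3} + \frac{28}{3} + \frac{49}{2}\right)} = \frac{1}{-84 + \left(14 + \frac{16}{3} - \frac{49}{2} - \frac{28}{3}\right)} = \frac{1}{-84 - \frac{29}{2}} = \frac{1}{- \frac{197}{2}} = - \frac{2}{197}$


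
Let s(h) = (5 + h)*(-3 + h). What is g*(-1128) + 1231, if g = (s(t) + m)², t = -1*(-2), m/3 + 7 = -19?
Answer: -8148569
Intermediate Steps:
m = -78 (m = -21 + 3*(-19) = -21 - 57 = -78)
t = 2
s(h) = (-3 + h)*(5 + h)
g = 7225 (g = ((-15 + 2² + 2*2) - 78)² = ((-15 + 4 + 4) - 78)² = (-7 - 78)² = (-85)² = 7225)
g*(-1128) + 1231 = 7225*(-1128) + 1231 = -8149800 + 1231 = -8148569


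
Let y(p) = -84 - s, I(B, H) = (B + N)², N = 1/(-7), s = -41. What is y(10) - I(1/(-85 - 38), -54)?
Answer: -31893703/741321 ≈ -43.023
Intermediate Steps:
N = -⅐ ≈ -0.14286
I(B, H) = (-⅐ + B)² (I(B, H) = (B - ⅐)² = (-⅐ + B)²)
y(p) = -43 (y(p) = -84 - 1*(-41) = -84 + 41 = -43)
y(10) - I(1/(-85 - 38), -54) = -43 - (-1 + 7/(-85 - 38))²/49 = -43 - (-1 + 7/(-123))²/49 = -43 - (-1 + 7*(-1/123))²/49 = -43 - (-1 - 7/123)²/49 = -43 - (-130/123)²/49 = -43 - 16900/(49*15129) = -43 - 1*16900/741321 = -43 - 16900/741321 = -31893703/741321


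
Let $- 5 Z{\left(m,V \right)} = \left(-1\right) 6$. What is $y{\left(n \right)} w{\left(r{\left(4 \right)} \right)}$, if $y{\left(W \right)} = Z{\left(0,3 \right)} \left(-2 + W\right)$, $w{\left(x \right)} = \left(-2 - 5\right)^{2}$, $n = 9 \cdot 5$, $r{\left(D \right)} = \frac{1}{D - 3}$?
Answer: $\frac{12642}{5} \approx 2528.4$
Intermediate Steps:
$Z{\left(m,V \right)} = \frac{6}{5}$ ($Z{\left(m,V \right)} = - \frac{\left(-1\right) 6}{5} = \left(- \frac{1}{5}\right) \left(-6\right) = \frac{6}{5}$)
$r{\left(D \right)} = \frac{1}{-3 + D}$
$n = 45$
$w{\left(x \right)} = 49$ ($w{\left(x \right)} = \left(-7\right)^{2} = 49$)
$y{\left(W \right)} = - \frac{12}{5} + \frac{6 W}{5}$ ($y{\left(W \right)} = \frac{6 \left(-2 + W\right)}{5} = - \frac{12}{5} + \frac{6 W}{5}$)
$y{\left(n \right)} w{\left(r{\left(4 \right)} \right)} = \left(- \frac{12}{5} + \frac{6}{5} \cdot 45\right) 49 = \left(- \frac{12}{5} + 54\right) 49 = \frac{258}{5} \cdot 49 = \frac{12642}{5}$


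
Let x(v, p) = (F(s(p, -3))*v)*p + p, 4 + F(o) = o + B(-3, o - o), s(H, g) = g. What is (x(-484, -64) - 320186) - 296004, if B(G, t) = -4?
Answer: -956990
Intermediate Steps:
F(o) = -8 + o (F(o) = -4 + (o - 4) = -4 + (-4 + o) = -8 + o)
x(v, p) = p - 11*p*v (x(v, p) = ((-8 - 3)*v)*p + p = (-11*v)*p + p = -11*p*v + p = p - 11*p*v)
(x(-484, -64) - 320186) - 296004 = (-64*(1 - 11*(-484)) - 320186) - 296004 = (-64*(1 + 5324) - 320186) - 296004 = (-64*5325 - 320186) - 296004 = (-340800 - 320186) - 296004 = -660986 - 296004 = -956990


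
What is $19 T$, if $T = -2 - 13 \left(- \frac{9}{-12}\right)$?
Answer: $- \frac{893}{4} \approx -223.25$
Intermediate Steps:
$T = - \frac{47}{4}$ ($T = -2 - 13 \left(\left(-9\right) \left(- \frac{1}{12}\right)\right) = -2 - \frac{39}{4} = - \frac{47}{4} \approx -11.75$)
$19 T = 19 \left(- \frac{47}{4}\right) = - \frac{893}{4}$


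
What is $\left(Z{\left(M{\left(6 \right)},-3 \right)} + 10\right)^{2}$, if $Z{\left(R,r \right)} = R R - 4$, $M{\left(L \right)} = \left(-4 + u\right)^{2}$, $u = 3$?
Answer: $49$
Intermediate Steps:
$M{\left(L \right)} = 1$ ($M{\left(L \right)} = \left(-4 + 3\right)^{2} = \left(-1\right)^{2} = 1$)
$Z{\left(R,r \right)} = -4 + R^{2}$ ($Z{\left(R,r \right)} = R^{2} - 4 = -4 + R^{2}$)
$\left(Z{\left(M{\left(6 \right)},-3 \right)} + 10\right)^{2} = \left(\left(-4 + 1^{2}\right) + 10\right)^{2} = \left(\left(-4 + 1\right) + 10\right)^{2} = \left(-3 + 10\right)^{2} = 7^{2} = 49$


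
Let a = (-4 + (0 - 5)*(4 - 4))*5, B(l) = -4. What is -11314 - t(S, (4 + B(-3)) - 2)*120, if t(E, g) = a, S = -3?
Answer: -8914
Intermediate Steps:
a = -20 (a = (-4 - 5*0)*5 = (-4 + 0)*5 = -4*5 = -20)
t(E, g) = -20
-11314 - t(S, (4 + B(-3)) - 2)*120 = -11314 - (-20)*120 = -11314 - 1*(-2400) = -11314 + 2400 = -8914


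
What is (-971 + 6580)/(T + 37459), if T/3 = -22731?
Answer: -5609/30734 ≈ -0.18250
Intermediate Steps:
T = -68193 (T = 3*(-22731) = -68193)
(-971 + 6580)/(T + 37459) = (-971 + 6580)/(-68193 + 37459) = 5609/(-30734) = 5609*(-1/30734) = -5609/30734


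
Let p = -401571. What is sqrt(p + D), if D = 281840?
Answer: I*sqrt(119731) ≈ 346.02*I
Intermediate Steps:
sqrt(p + D) = sqrt(-401571 + 281840) = sqrt(-119731) = I*sqrt(119731)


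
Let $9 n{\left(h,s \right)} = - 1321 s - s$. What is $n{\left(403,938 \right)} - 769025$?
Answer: $- \frac{8161261}{9} \approx -9.0681 \cdot 10^{5}$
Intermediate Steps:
$n{\left(h,s \right)} = - \frac{1322 s}{9}$ ($n{\left(h,s \right)} = \frac{- 1321 s - s}{9} = \frac{\left(-1322\right) s}{9} = - \frac{1322 s}{9}$)
$n{\left(403,938 \right)} - 769025 = \left(- \frac{1322}{9}\right) 938 - 769025 = - \frac{1240036}{9} - 769025 = - \frac{8161261}{9}$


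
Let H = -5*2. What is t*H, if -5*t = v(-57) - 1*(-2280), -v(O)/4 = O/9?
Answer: 13832/3 ≈ 4610.7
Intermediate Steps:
v(O) = -4*O/9
t = -6916/15 (t = -(-4/9*(-57) - 1*(-2280))/5 = -(76/3 + 2280)/5 = -⅕*6916/3 = -6916/15 ≈ -461.07)
H = -10
t*H = -6916/15*(-10) = 13832/3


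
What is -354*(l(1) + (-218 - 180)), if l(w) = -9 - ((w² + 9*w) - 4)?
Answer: 146202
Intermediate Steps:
l(w) = -5 - w² - 9*w (l(w) = -9 - (-4 + w² + 9*w) = -9 + (4 - w² - 9*w) = -5 - w² - 9*w)
-354*(l(1) + (-218 - 180)) = -354*((-5 - 1*1² - 9*1) + (-218 - 180)) = -354*((-5 - 1*1 - 9) - 398) = -354*((-5 - 1 - 9) - 398) = -354*(-15 - 398) = -354*(-413) = 146202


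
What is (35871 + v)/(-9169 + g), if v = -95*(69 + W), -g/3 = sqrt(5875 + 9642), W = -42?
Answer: -152691357/41965454 + 49959*sqrt(15517)/41965454 ≈ -3.4902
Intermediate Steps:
g = -3*sqrt(15517) (g = -3*sqrt(5875 + 9642) = -3*sqrt(15517) ≈ -373.70)
v = -2565 (v = -95*(69 - 42) = -95*27 = -2565)
(35871 + v)/(-9169 + g) = (35871 - 2565)/(-9169 - 3*sqrt(15517)) = 33306/(-9169 - 3*sqrt(15517))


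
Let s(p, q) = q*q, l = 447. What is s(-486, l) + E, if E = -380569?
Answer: -180760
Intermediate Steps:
s(p, q) = q²
s(-486, l) + E = 447² - 380569 = 199809 - 380569 = -180760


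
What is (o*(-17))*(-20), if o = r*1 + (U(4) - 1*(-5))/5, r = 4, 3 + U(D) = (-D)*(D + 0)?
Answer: 408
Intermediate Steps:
U(D) = -3 - D² (U(D) = -3 + (-D)*(D + 0) = -3 + (-D)*D = -3 - D²)
o = 6/5 (o = 4*1 + ((-3 - 1*4²) - 1*(-5))/5 = 4 + ((-3 - 1*16) + 5)*(⅕) = 4 + ((-3 - 16) + 5)*(⅕) = 4 + (-19 + 5)*(⅕) = 4 - 14*⅕ = 4 - 14/5 = 6/5 ≈ 1.2000)
(o*(-17))*(-20) = ((6/5)*(-17))*(-20) = -102/5*(-20) = 408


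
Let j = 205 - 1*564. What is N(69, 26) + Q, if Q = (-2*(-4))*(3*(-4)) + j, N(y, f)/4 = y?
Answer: -179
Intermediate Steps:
N(y, f) = 4*y
j = -359 (j = 205 - 564 = -359)
Q = -455 (Q = (-2*(-4))*(3*(-4)) - 359 = 8*(-12) - 359 = -96 - 359 = -455)
N(69, 26) + Q = 4*69 - 455 = 276 - 455 = -179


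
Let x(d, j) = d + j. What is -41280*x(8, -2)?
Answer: -247680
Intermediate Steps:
-41280*x(8, -2) = -41280*(8 - 2) = -41280*6 = -247680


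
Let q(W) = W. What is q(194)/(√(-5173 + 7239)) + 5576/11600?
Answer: 697/1450 + 97*√2066/1033 ≈ 4.7488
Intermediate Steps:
q(194)/(√(-5173 + 7239)) + 5576/11600 = 194/(√(-5173 + 7239)) + 5576/11600 = 194/(√2066) + 5576*(1/11600) = 194*(√2066/2066) + 697/1450 = 97*√2066/1033 + 697/1450 = 697/1450 + 97*√2066/1033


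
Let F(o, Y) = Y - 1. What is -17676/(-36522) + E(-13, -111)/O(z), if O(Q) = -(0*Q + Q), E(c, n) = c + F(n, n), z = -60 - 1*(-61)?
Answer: 254607/2029 ≈ 125.48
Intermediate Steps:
F(o, Y) = -1 + Y
z = 1 (z = -60 + 61 = 1)
E(c, n) = -1 + c + n (E(c, n) = c + (-1 + n) = -1 + c + n)
O(Q) = -Q (O(Q) = -(0 + Q) = -Q)
-17676/(-36522) + E(-13, -111)/O(z) = -17676/(-36522) + (-1 - 13 - 111)/((-1*1)) = -17676*(-1/36522) - 125/(-1) = 982/2029 - 125*(-1) = 982/2029 + 125 = 254607/2029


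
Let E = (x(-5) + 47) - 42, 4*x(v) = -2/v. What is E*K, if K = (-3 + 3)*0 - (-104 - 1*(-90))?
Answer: 357/5 ≈ 71.400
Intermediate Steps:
x(v) = -1/(2*v) (x(v) = (-2/v)/4 = -1/(2*v))
K = 14 (K = 0*0 - (-104 + 90) = 0 - 1*(-14) = 0 + 14 = 14)
E = 51/10 (E = (-1/2/(-5) + 47) - 42 = (-1/2*(-1/5) + 47) - 42 = (1/10 + 47) - 42 = 471/10 - 42 = 51/10 ≈ 5.1000)
E*K = (51/10)*14 = 357/5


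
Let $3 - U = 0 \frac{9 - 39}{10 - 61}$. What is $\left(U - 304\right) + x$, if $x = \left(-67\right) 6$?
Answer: $-703$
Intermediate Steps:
$x = -402$
$U = 3$ ($U = 3 - 0 \frac{9 - 39}{10 - 61} = 3 - 0 \left(- \frac{30}{-51}\right) = 3 - 0 \left(\left(-30\right) \left(- \frac{1}{51}\right)\right) = 3 - 0 \cdot \frac{10}{17} = 3 - 0 = 3 + 0 = 3$)
$\left(U - 304\right) + x = \left(3 - 304\right) - 402 = -301 - 402 = -703$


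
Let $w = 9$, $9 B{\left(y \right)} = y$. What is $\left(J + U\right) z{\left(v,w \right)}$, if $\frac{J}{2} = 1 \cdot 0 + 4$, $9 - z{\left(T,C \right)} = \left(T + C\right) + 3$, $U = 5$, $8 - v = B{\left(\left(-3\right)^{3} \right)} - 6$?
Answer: $-260$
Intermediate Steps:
$B{\left(y \right)} = \frac{y}{9}$
$v = 17$ ($v = 8 - \left(\frac{\left(-3\right)^{3}}{9} - 6\right) = 8 - \left(\frac{1}{9} \left(-27\right) - 6\right) = 8 - \left(-3 - 6\right) = 8 - -9 = 8 + 9 = 17$)
$z{\left(T,C \right)} = 6 - C - T$ ($z{\left(T,C \right)} = 9 - \left(\left(T + C\right) + 3\right) = 9 - \left(\left(C + T\right) + 3\right) = 9 - \left(3 + C + T\right) = 6 - C - T$)
$J = 8$ ($J = 2 \left(1 \cdot 0 + 4\right) = 2 \left(0 + 4\right) = 2 \cdot 4 = 8$)
$\left(J + U\right) z{\left(v,w \right)} = \left(8 + 5\right) \left(6 - 9 - 17\right) = 13 \left(6 - 9 - 17\right) = 13 \left(-20\right) = -260$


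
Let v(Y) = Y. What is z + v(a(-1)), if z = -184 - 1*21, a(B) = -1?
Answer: -206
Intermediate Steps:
z = -205 (z = -184 - 21 = -205)
z + v(a(-1)) = -205 - 1 = -206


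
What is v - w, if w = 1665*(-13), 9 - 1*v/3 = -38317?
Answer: 136623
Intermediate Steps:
v = 114978 (v = 27 - 3*(-38317) = 27 + 114951 = 114978)
w = -21645
v - w = 114978 - 1*(-21645) = 114978 + 21645 = 136623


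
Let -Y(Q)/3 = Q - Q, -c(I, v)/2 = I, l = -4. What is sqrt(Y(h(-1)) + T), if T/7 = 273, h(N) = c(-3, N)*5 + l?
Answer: 7*sqrt(39) ≈ 43.715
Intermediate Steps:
c(I, v) = -2*I
h(N) = 26 (h(N) = -2*(-3)*5 - 4 = 6*5 - 4 = 30 - 4 = 26)
T = 1911 (T = 7*273 = 1911)
Y(Q) = 0 (Y(Q) = -3*(Q - Q) = -3*0 = 0)
sqrt(Y(h(-1)) + T) = sqrt(0 + 1911) = sqrt(1911) = 7*sqrt(39)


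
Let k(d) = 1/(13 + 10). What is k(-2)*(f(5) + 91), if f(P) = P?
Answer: 96/23 ≈ 4.1739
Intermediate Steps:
k(d) = 1/23
k(-2)*(f(5) + 91) = (5 + 91)/23 = (1/23)*96 = 96/23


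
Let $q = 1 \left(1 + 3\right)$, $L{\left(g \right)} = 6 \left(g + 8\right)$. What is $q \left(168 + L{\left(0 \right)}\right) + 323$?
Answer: $1187$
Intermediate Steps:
$L{\left(g \right)} = 48 + 6 g$ ($L{\left(g \right)} = 6 \left(8 + g\right) = 48 + 6 g$)
$q = 4$ ($q = 1 \cdot 4 = 4$)
$q \left(168 + L{\left(0 \right)}\right) + 323 = 4 \left(168 + \left(48 + 6 \cdot 0\right)\right) + 323 = 4 \left(168 + \left(48 + 0\right)\right) + 323 = 4 \left(168 + 48\right) + 323 = 4 \cdot 216 + 323 = 864 + 323 = 1187$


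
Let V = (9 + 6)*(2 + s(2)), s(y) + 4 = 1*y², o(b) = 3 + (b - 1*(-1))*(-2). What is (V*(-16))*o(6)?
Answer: 5280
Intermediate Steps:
o(b) = 1 - 2*b (o(b) = 3 + (b + 1)*(-2) = 3 + (1 + b)*(-2) = 3 + (-2 - 2*b) = 1 - 2*b)
s(y) = -4 + y² (s(y) = -4 + 1*y² = -4 + y²)
V = 30 (V = (9 + 6)*(2 + (-4 + 2²)) = 15*(2 + (-4 + 4)) = 15*(2 + 0) = 15*2 = 30)
(V*(-16))*o(6) = (30*(-16))*(1 - 2*6) = -480*(1 - 12) = -480*(-11) = 5280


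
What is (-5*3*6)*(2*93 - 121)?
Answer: -5850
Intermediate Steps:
(-5*3*6)*(2*93 - 121) = (-15*6)*(186 - 121) = -90*65 = -5850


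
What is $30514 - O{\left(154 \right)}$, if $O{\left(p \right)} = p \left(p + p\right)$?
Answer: $-16918$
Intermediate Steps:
$O{\left(p \right)} = 2 p^{2}$ ($O{\left(p \right)} = p 2 p = 2 p^{2}$)
$30514 - O{\left(154 \right)} = 30514 - 2 \cdot 154^{2} = 30514 - 2 \cdot 23716 = 30514 - 47432 = -16918$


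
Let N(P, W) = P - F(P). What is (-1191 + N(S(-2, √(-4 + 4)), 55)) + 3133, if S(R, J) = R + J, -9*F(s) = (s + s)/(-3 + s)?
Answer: 87304/45 ≈ 1940.1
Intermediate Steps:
F(s) = -2*s/(9*(-3 + s)) (F(s) = -(s + s)/(9*(-3 + s)) = -2*s/(9*(-3 + s)))
S(R, J) = J + R
N(P, W) = P + 2*P/(-27 + 9*P) (N(P, W) = P - (-2)*P/(-27 + 9*P) = P + 2*P/(-27 + 9*P))
(-1191 + N(S(-2, √(-4 + 4)), 55)) + 3133 = (-1191 + (√(-4 + 4) - 2)*(-25 + 9*(√(-4 + 4) - 2))/(9*(-3 + (√(-4 + 4) - 2)))) + 3133 = (-1191 + (√0 - 2)*(-25 + 9*(√0 - 2))/(9*(-3 + (√0 - 2)))) + 3133 = (-1191 + (0 - 2)*(-25 + 9*(0 - 2))/(9*(-3 + (0 - 2)))) + 3133 = (-1191 + (⅑)*(-2)*(-25 + 9*(-2))/(-3 - 2)) + 3133 = (-1191 + (⅑)*(-2)*(-25 - 18)/(-5)) + 3133 = (-1191 + (⅑)*(-2)*(-⅕)*(-43)) + 3133 = (-1191 - 86/45) + 3133 = -53681/45 + 3133 = 87304/45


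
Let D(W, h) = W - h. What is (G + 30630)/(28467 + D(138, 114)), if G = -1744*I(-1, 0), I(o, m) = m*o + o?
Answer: 32374/28491 ≈ 1.1363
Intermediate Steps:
I(o, m) = o + m*o
G = 1744 (G = -(-1744)*(1 + 0) = -(-1744) = -1744*(-1) = 1744)
(G + 30630)/(28467 + D(138, 114)) = (1744 + 30630)/(28467 + (138 - 1*114)) = 32374/(28467 + (138 - 114)) = 32374/(28467 + 24) = 32374/28491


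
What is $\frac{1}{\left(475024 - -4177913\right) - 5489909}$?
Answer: $- \frac{1}{836972} \approx -1.1948 \cdot 10^{-6}$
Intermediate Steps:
$\frac{1}{\left(475024 - -4177913\right) - 5489909} = \frac{1}{\left(475024 + 4177913\right) - 5489909} = \frac{1}{4652937 - 5489909} = \frac{1}{-836972} = - \frac{1}{836972}$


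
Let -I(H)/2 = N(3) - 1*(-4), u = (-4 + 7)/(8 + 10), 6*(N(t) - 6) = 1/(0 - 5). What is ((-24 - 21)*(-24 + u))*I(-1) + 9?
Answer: -42739/2 ≈ -21370.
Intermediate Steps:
N(t) = 179/30 (N(t) = 6 + 1/(6*(0 - 5)) = 6 + (1/6)/(-5) = 6 + (1/6)*(-1/5) = 6 - 1/30 = 179/30)
u = 1/6 (u = 3/18 = 3*(1/18) = 1/6 ≈ 0.16667)
I(H) = -299/15 (I(H) = -2*(179/30 - 1*(-4)) = -2*(179/30 + 4) = -2*299/30 = -299/15)
((-24 - 21)*(-24 + u))*I(-1) + 9 = ((-24 - 21)*(-24 + 1/6))*(-299/15) + 9 = -45*(-143/6)*(-299/15) + 9 = (2145/2)*(-299/15) + 9 = -42757/2 + 9 = -42739/2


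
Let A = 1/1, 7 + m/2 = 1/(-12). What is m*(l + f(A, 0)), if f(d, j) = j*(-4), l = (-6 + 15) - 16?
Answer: 595/6 ≈ 99.167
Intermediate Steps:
m = -85/6 (m = -14 + 2/(-12) = -14 + 2*(-1/12) = -14 - ⅙ = -85/6 ≈ -14.167)
l = -7 (l = 9 - 16 = -7)
A = 1
f(d, j) = -4*j
m*(l + f(A, 0)) = -85*(-7 - 4*0)/6 = -85*(-7 + 0)/6 = -85/6*(-7) = 595/6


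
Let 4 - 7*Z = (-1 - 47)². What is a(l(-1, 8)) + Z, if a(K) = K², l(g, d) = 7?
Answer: -1957/7 ≈ -279.57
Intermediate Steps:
Z = -2300/7 (Z = 4/7 - (-1 - 47)²/7 = 4/7 - ⅐*(-48)² = 4/7 - ⅐*2304 = 4/7 - 2304/7 = -2300/7 ≈ -328.57)
a(l(-1, 8)) + Z = 7² - 2300/7 = 49 - 2300/7 = -1957/7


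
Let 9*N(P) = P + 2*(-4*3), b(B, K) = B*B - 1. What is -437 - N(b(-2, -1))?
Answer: -1304/3 ≈ -434.67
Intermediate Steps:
b(B, K) = -1 + B² (b(B, K) = B² - 1 = -1 + B²)
N(P) = -8/3 + P/9 (N(P) = (P + 2*(-4*3))/9 = (P + 2*(-12))/9 = (P - 24)/9 = (-24 + P)/9 = -8/3 + P/9)
-437 - N(b(-2, -1)) = -437 - (-8/3 + (-1 + (-2)²)/9) = -437 - (-8/3 + (-1 + 4)/9) = -437 - (-8/3 + (⅑)*3) = -437 - (-8/3 + ⅓) = -437 - 1*(-7/3) = -437 + 7/3 = -1304/3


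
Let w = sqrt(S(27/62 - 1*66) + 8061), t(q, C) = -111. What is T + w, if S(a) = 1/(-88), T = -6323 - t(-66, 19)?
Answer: -6212 + sqrt(15606074)/44 ≈ -6122.2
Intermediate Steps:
T = -6212 (T = -6323 - 1*(-111) = -6323 + 111 = -6212)
S(a) = -1/88
w = sqrt(15606074)/44 (w = sqrt(-1/88 + 8061) = sqrt(709367/88) = sqrt(15606074)/44 ≈ 89.783)
T + w = -6212 + sqrt(15606074)/44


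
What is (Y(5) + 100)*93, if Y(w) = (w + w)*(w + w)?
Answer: 18600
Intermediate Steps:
Y(w) = 4*w² (Y(w) = (2*w)*(2*w) = 4*w²)
(Y(5) + 100)*93 = (4*5² + 100)*93 = (4*25 + 100)*93 = (100 + 100)*93 = 200*93 = 18600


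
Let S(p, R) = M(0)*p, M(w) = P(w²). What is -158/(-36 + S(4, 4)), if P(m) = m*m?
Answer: 79/18 ≈ 4.3889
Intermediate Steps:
P(m) = m²
M(w) = w⁴ (M(w) = (w²)² = w⁴)
S(p, R) = 0 (S(p, R) = 0⁴*p = 0*p = 0)
-158/(-36 + S(4, 4)) = -158/(-36 + 0) = -158/(-36) = -158*(-1/36) = 79/18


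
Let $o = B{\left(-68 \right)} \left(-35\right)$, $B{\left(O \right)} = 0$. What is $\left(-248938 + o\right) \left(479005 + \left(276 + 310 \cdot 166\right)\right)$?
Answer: $-132121603058$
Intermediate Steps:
$o = 0$ ($o = 0 \left(-35\right) = 0$)
$\left(-248938 + o\right) \left(479005 + \left(276 + 310 \cdot 166\right)\right) = \left(-248938 + 0\right) \left(479005 + \left(276 + 310 \cdot 166\right)\right) = - 248938 \left(479005 + \left(276 + 51460\right)\right) = - 248938 \left(479005 + 51736\right) = \left(-248938\right) 530741 = -132121603058$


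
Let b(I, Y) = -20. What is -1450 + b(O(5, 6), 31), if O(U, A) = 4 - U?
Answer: -1470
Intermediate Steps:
-1450 + b(O(5, 6), 31) = -1450 - 20 = -1470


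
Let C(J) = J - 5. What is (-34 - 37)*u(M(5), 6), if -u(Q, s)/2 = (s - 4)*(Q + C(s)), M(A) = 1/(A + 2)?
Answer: 2272/7 ≈ 324.57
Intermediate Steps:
C(J) = -5 + J
M(A) = 1/(2 + A)
u(Q, s) = -2*(-4 + s)*(-5 + Q + s) (u(Q, s) = -2*(s - 4)*(Q + (-5 + s)) = -2*(-4 + s)*(-5 + Q + s))
(-34 - 37)*u(M(5), 6) = (-34 - 37)*(-40 - 2*6² + 8/(2 + 5) + 18*6 - 2*6/(2 + 5)) = -71*(-40 - 2*36 + 8/7 + 108 - 2*6/7) = -71*(-40 - 72 + 8*(⅐) + 108 - 2*⅐*6) = -71*(-40 - 72 + 8/7 + 108 - 12/7) = -71*(-32/7) = 2272/7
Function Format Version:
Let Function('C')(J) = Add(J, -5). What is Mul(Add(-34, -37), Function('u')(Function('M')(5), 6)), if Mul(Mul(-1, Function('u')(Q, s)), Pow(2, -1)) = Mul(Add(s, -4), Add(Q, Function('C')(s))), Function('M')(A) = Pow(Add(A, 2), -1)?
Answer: Rational(2272, 7) ≈ 324.57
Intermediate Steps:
Function('C')(J) = Add(-5, J)
Function('M')(A) = Pow(Add(2, A), -1)
Function('u')(Q, s) = Mul(-2, Add(-4, s), Add(-5, Q, s)) (Function('u')(Q, s) = Mul(-2, Mul(Add(s, -4), Add(Q, Add(-5, s)))) = Mul(-2, Mul(Add(-4, s), Add(-5, Q, s))) = Mul(-2, Add(-4, s), Add(-5, Q, s)))
Mul(Add(-34, -37), Function('u')(Function('M')(5), 6)) = Mul(Add(-34, -37), Add(-40, Mul(-2, Pow(6, 2)), Mul(8, Pow(Add(2, 5), -1)), Mul(18, 6), Mul(-2, Pow(Add(2, 5), -1), 6))) = Mul(-71, Add(-40, Mul(-2, 36), Mul(8, Pow(7, -1)), 108, Mul(-2, Pow(7, -1), 6))) = Mul(-71, Add(-40, -72, Mul(8, Rational(1, 7)), 108, Mul(-2, Rational(1, 7), 6))) = Mul(-71, Add(-40, -72, Rational(8, 7), 108, Rational(-12, 7))) = Mul(-71, Rational(-32, 7)) = Rational(2272, 7)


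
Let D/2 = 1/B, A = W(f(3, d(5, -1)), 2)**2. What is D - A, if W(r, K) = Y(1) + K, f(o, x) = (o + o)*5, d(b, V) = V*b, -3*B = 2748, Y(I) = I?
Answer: -4123/458 ≈ -9.0022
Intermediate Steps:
B = -916 (B = -1/3*2748 = -916)
f(o, x) = 10*o (f(o, x) = (2*o)*5 = 10*o)
W(r, K) = 1 + K
A = 9 (A = (1 + 2)**2 = 3**2 = 9)
D = -1/458 (D = 2/(-916) = 2*(-1/916) = -1/458 ≈ -0.0021834)
D - A = -1/458 - 1*9 = -1/458 - 9 = -4123/458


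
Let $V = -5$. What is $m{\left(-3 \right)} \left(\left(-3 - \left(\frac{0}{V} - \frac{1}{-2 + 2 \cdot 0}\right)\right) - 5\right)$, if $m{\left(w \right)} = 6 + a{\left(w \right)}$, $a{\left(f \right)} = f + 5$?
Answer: $-68$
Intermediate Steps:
$a{\left(f \right)} = 5 + f$
$m{\left(w \right)} = 11 + w$ ($m{\left(w \right)} = 6 + \left(5 + w\right) = 11 + w$)
$m{\left(-3 \right)} \left(\left(-3 - \left(\frac{0}{V} - \frac{1}{-2 + 2 \cdot 0}\right)\right) - 5\right) = \left(11 - 3\right) \left(\left(-3 - \left(\frac{0}{-5} - \frac{1}{-2 + 2 \cdot 0}\right)\right) - 5\right) = 8 \left(\left(-3 - \left(0 \left(- \frac{1}{5}\right) - \frac{1}{-2 + 0}\right)\right) - 5\right) = 8 \left(\left(-3 - \left(0 - \frac{1}{-2}\right)\right) - 5\right) = 8 \left(\left(-3 - \left(0 - - \frac{1}{2}\right)\right) - 5\right) = 8 \left(\left(-3 - \left(0 + \frac{1}{2}\right)\right) - 5\right) = 8 \left(\left(-3 - \frac{1}{2}\right) - 5\right) = 8 \left(- \frac{7}{2} - 5\right) = 8 \left(- \frac{17}{2}\right) = -68$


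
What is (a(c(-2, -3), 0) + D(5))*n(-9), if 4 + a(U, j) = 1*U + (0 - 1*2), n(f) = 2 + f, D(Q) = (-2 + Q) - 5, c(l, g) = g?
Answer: 77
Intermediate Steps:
D(Q) = -7 + Q
a(U, j) = -6 + U (a(U, j) = -4 + (1*U + (0 - 1*2)) = -4 + (U + (0 - 2)) = -4 + (U - 2) = -4 + (-2 + U) = -6 + U)
(a(c(-2, -3), 0) + D(5))*n(-9) = ((-6 - 3) + (-7 + 5))*(2 - 9) = (-9 - 2)*(-7) = -11*(-7) = 77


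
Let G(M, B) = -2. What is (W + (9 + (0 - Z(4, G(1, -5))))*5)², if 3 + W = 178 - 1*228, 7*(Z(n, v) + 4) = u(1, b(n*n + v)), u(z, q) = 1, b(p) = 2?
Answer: 6241/49 ≈ 127.37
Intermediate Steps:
Z(n, v) = -27/7 (Z(n, v) = -4 + (⅐)*1 = -4 + ⅐ = -27/7)
W = -53 (W = -3 + (178 - 1*228) = -3 + (178 - 228) = -3 - 50 = -53)
(W + (9 + (0 - Z(4, G(1, -5))))*5)² = (-53 + (9 + (0 - 1*(-27/7)))*5)² = (-53 + (9 + (0 + 27/7))*5)² = (-53 + (9 + 27/7)*5)² = (-53 + (90/7)*5)² = (-53 + 450/7)² = (79/7)² = 6241/49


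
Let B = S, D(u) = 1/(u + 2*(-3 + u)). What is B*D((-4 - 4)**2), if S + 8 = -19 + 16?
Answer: -11/186 ≈ -0.059140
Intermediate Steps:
D(u) = 1/(-6 + 3*u) (D(u) = 1/(u + (-6 + 2*u)) = 1/(-6 + 3*u))
S = -11 (S = -8 + (-19 + 16) = -8 - 3 = -11)
B = -11
B*D((-4 - 4)**2) = -11/(3*(-2 + (-4 - 4)**2)) = -11/(3*(-2 + (-8)**2)) = -11/(3*(-2 + 64)) = -11/(3*62) = -11*1/186 = -11/186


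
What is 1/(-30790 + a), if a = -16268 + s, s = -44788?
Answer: -1/91846 ≈ -1.0888e-5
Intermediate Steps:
a = -61056 (a = -16268 - 44788 = -61056)
1/(-30790 + a) = 1/(-30790 - 61056) = 1/(-91846) = -1/91846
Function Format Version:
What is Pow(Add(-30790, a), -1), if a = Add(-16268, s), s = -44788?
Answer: Rational(-1, 91846) ≈ -1.0888e-5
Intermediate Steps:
a = -61056 (a = Add(-16268, -44788) = -61056)
Pow(Add(-30790, a), -1) = Pow(Add(-30790, -61056), -1) = Pow(-91846, -1) = Rational(-1, 91846)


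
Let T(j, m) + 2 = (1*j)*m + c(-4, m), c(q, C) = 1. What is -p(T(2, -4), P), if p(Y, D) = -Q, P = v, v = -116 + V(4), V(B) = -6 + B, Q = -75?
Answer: -75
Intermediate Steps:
T(j, m) = -1 + j*m (T(j, m) = -2 + ((1*j)*m + 1) = -2 + (j*m + 1) = -2 + (1 + j*m) = -1 + j*m)
v = -118 (v = -116 + (-6 + 4) = -116 - 2 = -118)
P = -118
p(Y, D) = 75 (p(Y, D) = -1*(-75) = 75)
-p(T(2, -4), P) = -1*75 = -75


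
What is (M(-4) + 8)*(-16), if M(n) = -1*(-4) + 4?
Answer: -256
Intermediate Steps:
M(n) = 8 (M(n) = 4 + 4 = 8)
(M(-4) + 8)*(-16) = (8 + 8)*(-16) = 16*(-16) = -256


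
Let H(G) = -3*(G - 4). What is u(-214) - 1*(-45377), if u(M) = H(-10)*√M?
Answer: 45377 + 42*I*√214 ≈ 45377.0 + 614.41*I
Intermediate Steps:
H(G) = 12 - 3*G (H(G) = -3*(-4 + G) = 12 - 3*G)
u(M) = 42*√M (u(M) = (12 - 3*(-10))*√M = (12 + 30)*√M = 42*√M)
u(-214) - 1*(-45377) = 42*√(-214) - 1*(-45377) = 42*(I*√214) + 45377 = 42*I*√214 + 45377 = 45377 + 42*I*√214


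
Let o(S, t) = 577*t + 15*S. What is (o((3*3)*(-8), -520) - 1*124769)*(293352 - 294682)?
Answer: 566432370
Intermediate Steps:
o(S, t) = 15*S + 577*t
(o((3*3)*(-8), -520) - 1*124769)*(293352 - 294682) = ((15*((3*3)*(-8)) + 577*(-520)) - 1*124769)*(293352 - 294682) = ((15*(9*(-8)) - 300040) - 124769)*(-1330) = ((15*(-72) - 300040) - 124769)*(-1330) = ((-1080 - 300040) - 124769)*(-1330) = (-301120 - 124769)*(-1330) = -425889*(-1330) = 566432370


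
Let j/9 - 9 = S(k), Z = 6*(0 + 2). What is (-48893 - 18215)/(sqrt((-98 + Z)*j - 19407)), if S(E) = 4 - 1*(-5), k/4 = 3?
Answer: 67108*I*sqrt(33339)/33339 ≈ 367.53*I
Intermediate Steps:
k = 12 (k = 4*3 = 12)
S(E) = 9 (S(E) = 4 + 5 = 9)
Z = 12 (Z = 6*2 = 12)
j = 162 (j = 81 + 9*9 = 81 + 81 = 162)
(-48893 - 18215)/(sqrt((-98 + Z)*j - 19407)) = (-48893 - 18215)/(sqrt((-98 + 12)*162 - 19407)) = -67108/sqrt(-86*162 - 19407) = -67108/sqrt(-13932 - 19407) = -67108*(-I*sqrt(33339)/33339) = -(-67108)*I*sqrt(33339)/33339 = 67108*I*sqrt(33339)/33339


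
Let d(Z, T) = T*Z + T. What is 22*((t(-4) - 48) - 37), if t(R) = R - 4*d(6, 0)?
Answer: -1958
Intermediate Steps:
d(Z, T) = T + T*Z
t(R) = R (t(R) = R - 0*(1 + 6) = R - 0*7 = R - 4*0 = R + 0 = R)
22*((t(-4) - 48) - 37) = 22*((-4 - 48) - 37) = 22*(-52 - 37) = 22*(-89) = -1958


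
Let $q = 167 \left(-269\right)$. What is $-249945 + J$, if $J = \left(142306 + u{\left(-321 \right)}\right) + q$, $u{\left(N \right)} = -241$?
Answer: $-152803$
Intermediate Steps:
$q = -44923$
$J = 97142$ ($J = \left(142306 - 241\right) - 44923 = 142065 - 44923 = 97142$)
$-249945 + J = -249945 + 97142 = -152803$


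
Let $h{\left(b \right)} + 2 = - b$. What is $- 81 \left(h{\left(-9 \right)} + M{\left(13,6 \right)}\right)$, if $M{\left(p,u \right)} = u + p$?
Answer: $-2106$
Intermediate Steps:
$h{\left(b \right)} = -2 - b$
$M{\left(p,u \right)} = p + u$
$- 81 \left(h{\left(-9 \right)} + M{\left(13,6 \right)}\right) = - 81 \left(\left(-2 - -9\right) + \left(13 + 6\right)\right) = - 81 \left(\left(-2 + 9\right) + 19\right) = - 81 \left(7 + 19\right) = \left(-81\right) 26 = -2106$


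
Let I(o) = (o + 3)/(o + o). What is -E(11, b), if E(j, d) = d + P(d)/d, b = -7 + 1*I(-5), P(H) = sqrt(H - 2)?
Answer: 34/5 + I*sqrt(55)/17 ≈ 6.8 + 0.43625*I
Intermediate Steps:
I(o) = (3 + o)/(2*o) (I(o) = (3 + o)/((2*o)) = (3 + o)*(1/(2*o)) = (3 + o)/(2*o))
P(H) = sqrt(-2 + H)
b = -34/5 (b = -7 + 1*((1/2)*(3 - 5)/(-5)) = -7 + 1*((1/2)*(-1/5)*(-2)) = -7 + 1*(1/5) = -7 + 1/5 = -34/5 ≈ -6.8000)
E(j, d) = d + sqrt(-2 + d)/d
-E(11, b) = -(-34/5 + sqrt(-2 - 34/5)/(-34/5)) = -(-34/5 - I*sqrt(55)/17) = 34/5 + I*sqrt(55)/17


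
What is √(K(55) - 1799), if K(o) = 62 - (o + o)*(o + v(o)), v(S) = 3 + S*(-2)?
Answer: √3983 ≈ 63.111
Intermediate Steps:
v(S) = 3 - 2*S
K(o) = 62 - 2*o*(3 - o) (K(o) = 62 - (o + o)*(o + (3 - 2*o)) = 62 - 2*o*(3 - o))
√(K(55) - 1799) = √((62 - 6*55 + 2*55²) - 1799) = √((62 - 330 + 2*3025) - 1799) = √((62 - 330 + 6050) - 1799) = √(5782 - 1799) = √3983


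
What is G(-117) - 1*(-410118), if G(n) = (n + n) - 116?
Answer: 409768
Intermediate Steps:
G(n) = -116 + 2*n (G(n) = 2*n - 116 = -116 + 2*n)
G(-117) - 1*(-410118) = (-116 + 2*(-117)) - 1*(-410118) = (-116 - 234) + 410118 = -350 + 410118 = 409768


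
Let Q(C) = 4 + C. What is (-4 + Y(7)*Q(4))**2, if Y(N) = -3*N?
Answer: 29584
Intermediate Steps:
(-4 + Y(7)*Q(4))**2 = (-4 + (-3*7)*(4 + 4))**2 = (-4 - 21*8)**2 = (-4 - 168)**2 = (-172)**2 = 29584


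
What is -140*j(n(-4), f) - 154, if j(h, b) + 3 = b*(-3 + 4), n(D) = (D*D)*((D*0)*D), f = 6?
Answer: -574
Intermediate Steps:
n(D) = 0 (n(D) = D**2*(0*D) = D**2*0 = 0)
j(h, b) = -3 + b (j(h, b) = -3 + b*(-3 + 4) = -3 + b*1 = -3 + b)
-140*j(n(-4), f) - 154 = -140*(-3 + 6) - 154 = -140*3 - 154 = -420 - 154 = -574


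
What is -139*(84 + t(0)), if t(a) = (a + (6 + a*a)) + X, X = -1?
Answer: -12371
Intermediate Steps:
t(a) = 5 + a + a² (t(a) = (a + (6 + a*a)) - 1 = (a + (6 + a²)) - 1 = (6 + a + a²) - 1 = 5 + a + a²)
-139*(84 + t(0)) = -139*(84 + (5 + 0 + 0²)) = -139*(84 + (5 + 0 + 0)) = -139*(84 + 5) = -139*89 = -12371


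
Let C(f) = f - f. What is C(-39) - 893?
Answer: -893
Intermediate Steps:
C(f) = 0
C(-39) - 893 = 0 - 893 = -893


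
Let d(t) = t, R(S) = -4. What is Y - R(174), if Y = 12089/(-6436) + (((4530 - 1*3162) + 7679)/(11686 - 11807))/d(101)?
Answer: 108651263/78654356 ≈ 1.3814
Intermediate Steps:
Y = -205966161/78654356 (Y = 12089/(-6436) + (((4530 - 1*3162) + 7679)/(11686 - 11807))/101 = 12089*(-1/6436) + (((4530 - 3162) + 7679)/(-121))*(1/101) = -12089/6436 + ((1368 + 7679)*(-1/121))*(1/101) = -12089/6436 + (9047*(-1/121))*(1/101) = -12089/6436 - 9047/121*1/101 = -12089/6436 - 9047/12221 = -205966161/78654356 ≈ -2.6186)
Y - R(174) = -205966161/78654356 - 1*(-4) = -205966161/78654356 + 4 = 108651263/78654356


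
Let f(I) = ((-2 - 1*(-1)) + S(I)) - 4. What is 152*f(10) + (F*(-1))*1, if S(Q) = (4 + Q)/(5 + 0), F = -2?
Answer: -1662/5 ≈ -332.40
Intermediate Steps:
S(Q) = ⅘ + Q/5 (S(Q) = (4 + Q)/5 = (4 + Q)*(⅕) = ⅘ + Q/5)
f(I) = -21/5 + I/5 (f(I) = ((-2 - 1*(-1)) + (⅘ + I/5)) - 4 = ((-2 + 1) + (⅘ + I/5)) - 4 = (-1 + (⅘ + I/5)) - 4 = (-⅕ + I/5) - 4 = -21/5 + I/5)
152*f(10) + (F*(-1))*1 = 152*(-21/5 + (⅕)*10) - 2*(-1)*1 = 152*(-21/5 + 2) + 2*1 = 152*(-11/5) + 2 = -1672/5 + 2 = -1662/5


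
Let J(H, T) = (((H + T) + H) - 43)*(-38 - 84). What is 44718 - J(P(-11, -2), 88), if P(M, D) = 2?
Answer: 50696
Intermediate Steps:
J(H, T) = 5246 - 244*H - 122*T (J(H, T) = ((T + 2*H) - 43)*(-122) = (-43 + T + 2*H)*(-122) = 5246 - 244*H - 122*T)
44718 - J(P(-11, -2), 88) = 44718 - (5246 - 244*2 - 122*88) = 44718 - (5246 - 488 - 10736) = 44718 - 1*(-5978) = 44718 + 5978 = 50696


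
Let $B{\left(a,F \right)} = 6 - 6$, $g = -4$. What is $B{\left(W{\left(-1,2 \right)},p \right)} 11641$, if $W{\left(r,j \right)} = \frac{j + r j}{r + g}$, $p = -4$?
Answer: $0$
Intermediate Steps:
$W{\left(r,j \right)} = \frac{j + j r}{-4 + r}$ ($W{\left(r,j \right)} = \frac{j + r j}{r - 4} = \frac{j + j r}{-4 + r}$)
$B{\left(a,F \right)} = 0$ ($B{\left(a,F \right)} = 6 - 6 = 0$)
$B{\left(W{\left(-1,2 \right)},p \right)} 11641 = 0 \cdot 11641 = 0$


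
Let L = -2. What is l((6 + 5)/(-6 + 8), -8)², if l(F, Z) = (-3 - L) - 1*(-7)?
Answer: 36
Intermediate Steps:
l(F, Z) = 6 (l(F, Z) = (-3 - 1*(-2)) - 1*(-7) = (-3 + 2) + 7 = -1 + 7 = 6)
l((6 + 5)/(-6 + 8), -8)² = 6² = 36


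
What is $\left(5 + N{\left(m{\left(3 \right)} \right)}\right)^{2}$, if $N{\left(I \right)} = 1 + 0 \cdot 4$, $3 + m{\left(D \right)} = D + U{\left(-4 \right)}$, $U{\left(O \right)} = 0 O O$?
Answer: $36$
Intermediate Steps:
$U{\left(O \right)} = 0$ ($U{\left(O \right)} = 0 O = 0$)
$m{\left(D \right)} = -3 + D$ ($m{\left(D \right)} = -3 + \left(D + 0\right) = -3 + D$)
$N{\left(I \right)} = 1$ ($N{\left(I \right)} = 1 + 0 = 1$)
$\left(5 + N{\left(m{\left(3 \right)} \right)}\right)^{2} = \left(5 + 1\right)^{2} = 6^{2} = 36$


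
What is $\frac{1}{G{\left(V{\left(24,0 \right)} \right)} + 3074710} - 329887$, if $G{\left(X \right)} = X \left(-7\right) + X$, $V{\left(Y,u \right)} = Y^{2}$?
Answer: $- \frac{1013166768297}{3071254} \approx -3.2989 \cdot 10^{5}$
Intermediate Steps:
$G{\left(X \right)} = - 6 X$ ($G{\left(X \right)} = - 7 X + X = - 6 X$)
$\frac{1}{G{\left(V{\left(24,0 \right)} \right)} + 3074710} - 329887 = \frac{1}{- 6 \cdot 24^{2} + 3074710} - 329887 = \frac{1}{\left(-6\right) 576 + 3074710} - 329887 = \frac{1}{-3456 + 3074710} - 329887 = \frac{1}{3071254} - 329887 = - \frac{1013166768297}{3071254}$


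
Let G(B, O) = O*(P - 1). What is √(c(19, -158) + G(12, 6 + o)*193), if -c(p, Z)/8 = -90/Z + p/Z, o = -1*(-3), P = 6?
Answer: √54180649/79 ≈ 93.174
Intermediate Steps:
o = 3
G(B, O) = 5*O (G(B, O) = O*(6 - 1) = O*5 = 5*O)
c(p, Z) = 720/Z - 8*p/Z (c(p, Z) = -8*(-90/Z + p/Z) = 720/Z - 8*p/Z)
√(c(19, -158) + G(12, 6 + o)*193) = √(8*(90 - 1*19)/(-158) + (5*(6 + 3))*193) = √(8*(-1/158)*(90 - 19) + (5*9)*193) = √(8*(-1/158)*71 + 45*193) = √(-284/79 + 8685) = √(685831/79) = √54180649/79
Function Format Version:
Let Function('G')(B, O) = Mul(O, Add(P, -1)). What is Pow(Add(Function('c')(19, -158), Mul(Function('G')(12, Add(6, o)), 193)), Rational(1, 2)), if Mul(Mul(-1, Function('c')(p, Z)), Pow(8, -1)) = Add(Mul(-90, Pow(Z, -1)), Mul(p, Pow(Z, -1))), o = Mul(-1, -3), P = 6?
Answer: Mul(Rational(1, 79), Pow(54180649, Rational(1, 2))) ≈ 93.174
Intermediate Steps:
o = 3
Function('G')(B, O) = Mul(5, O) (Function('G')(B, O) = Mul(O, Add(6, -1)) = Mul(O, 5) = Mul(5, O))
Function('c')(p, Z) = Add(Mul(720, Pow(Z, -1)), Mul(-8, p, Pow(Z, -1))) (Function('c')(p, Z) = Mul(-8, Add(Mul(-90, Pow(Z, -1)), Mul(p, Pow(Z, -1)))) = Add(Mul(720, Pow(Z, -1)), Mul(-8, p, Pow(Z, -1))))
Pow(Add(Function('c')(19, -158), Mul(Function('G')(12, Add(6, o)), 193)), Rational(1, 2)) = Pow(Add(Mul(8, Pow(-158, -1), Add(90, Mul(-1, 19))), Mul(Mul(5, Add(6, 3)), 193)), Rational(1, 2)) = Pow(Add(Mul(8, Rational(-1, 158), Add(90, -19)), Mul(Mul(5, 9), 193)), Rational(1, 2)) = Pow(Add(Mul(8, Rational(-1, 158), 71), Mul(45, 193)), Rational(1, 2)) = Pow(Add(Rational(-284, 79), 8685), Rational(1, 2)) = Pow(Rational(685831, 79), Rational(1, 2)) = Mul(Rational(1, 79), Pow(54180649, Rational(1, 2)))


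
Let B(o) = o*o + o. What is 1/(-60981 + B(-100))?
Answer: -1/51081 ≈ -1.9577e-5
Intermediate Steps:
B(o) = o + o² (B(o) = o² + o = o + o²)
1/(-60981 + B(-100)) = 1/(-60981 - 100*(1 - 100)) = 1/(-60981 - 100*(-99)) = 1/(-60981 + 9900) = 1/(-51081) = -1/51081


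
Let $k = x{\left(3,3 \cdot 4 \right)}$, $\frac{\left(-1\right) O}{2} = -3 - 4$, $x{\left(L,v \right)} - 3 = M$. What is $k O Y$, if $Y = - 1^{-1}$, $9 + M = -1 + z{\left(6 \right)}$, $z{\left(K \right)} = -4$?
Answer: $154$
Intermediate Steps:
$M = -14$ ($M = -9 - 5 = -14$)
$Y = -1$ ($Y = \left(-1\right) 1 = -1$)
$x{\left(L,v \right)} = -11$ ($x{\left(L,v \right)} = 3 - 14 = -11$)
$O = 14$ ($O = - 2 \left(-3 - 4\right) = \left(-2\right) \left(-7\right) = 14$)
$k = -11$
$k O Y = \left(-11\right) 14 \left(-1\right) = \left(-154\right) \left(-1\right) = 154$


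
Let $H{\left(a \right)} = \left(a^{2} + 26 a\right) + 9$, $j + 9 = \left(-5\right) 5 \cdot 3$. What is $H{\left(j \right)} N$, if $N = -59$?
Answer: $-287979$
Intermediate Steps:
$j = -84$ ($j = -9 + \left(-5\right) 5 \cdot 3 = -9 - 75 = -84$)
$H{\left(a \right)} = 9 + a^{2} + 26 a$
$H{\left(j \right)} N = \left(9 + \left(-84\right)^{2} + 26 \left(-84\right)\right) \left(-59\right) = \left(9 + 7056 - 2184\right) \left(-59\right) = 4881 \left(-59\right) = -287979$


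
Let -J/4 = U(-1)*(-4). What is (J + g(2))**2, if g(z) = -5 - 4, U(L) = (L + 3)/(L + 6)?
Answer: 169/25 ≈ 6.7600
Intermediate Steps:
U(L) = (3 + L)/(6 + L)
g(z) = -9
J = 32/5 (J = -4*(3 - 1)/(6 - 1)*(-4) = -4*2/5*(-4) = -4*(1/5)*2*(-4) = -8*(-4)/5 = -4*(-8/5) = 32/5 ≈ 6.4000)
(J + g(2))**2 = (32/5 - 9)**2 = (-13/5)**2 = 169/25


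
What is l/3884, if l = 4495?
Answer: 4495/3884 ≈ 1.1573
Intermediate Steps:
l/3884 = 4495/3884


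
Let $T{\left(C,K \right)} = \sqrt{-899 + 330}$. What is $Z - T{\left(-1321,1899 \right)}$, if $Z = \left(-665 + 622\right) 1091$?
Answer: $-46913 - i \sqrt{569} \approx -46913.0 - 23.854 i$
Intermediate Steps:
$T{\left(C,K \right)} = i \sqrt{569}$ ($T{\left(C,K \right)} = \sqrt{-569} = i \sqrt{569}$)
$Z = -46913$ ($Z = \left(-43\right) 1091 = -46913$)
$Z - T{\left(-1321,1899 \right)} = -46913 - i \sqrt{569}$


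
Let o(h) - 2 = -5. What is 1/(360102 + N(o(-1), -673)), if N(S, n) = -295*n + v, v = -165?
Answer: 1/558472 ≈ 1.7906e-6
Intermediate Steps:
o(h) = -3 (o(h) = 2 - 5 = -3)
N(S, n) = -165 - 295*n (N(S, n) = -295*n - 165 = -165 - 295*n)
1/(360102 + N(o(-1), -673)) = 1/(360102 + (-165 - 295*(-673))) = 1/(360102 + (-165 + 198535)) = 1/(360102 + 198370) = 1/558472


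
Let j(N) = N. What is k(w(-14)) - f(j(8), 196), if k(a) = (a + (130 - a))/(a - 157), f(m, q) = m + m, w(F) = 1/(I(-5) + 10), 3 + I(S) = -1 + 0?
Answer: -15836/941 ≈ -16.829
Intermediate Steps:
I(S) = -4 (I(S) = -3 + (-1 + 0) = -3 - 1 = -4)
w(F) = ⅙ (w(F) = 1/(-4 + 10) = 1/6 = ⅙)
f(m, q) = 2*m
k(a) = 130/(-157 + a)
k(w(-14)) - f(j(8), 196) = 130/(-157 + ⅙) - 2*8 = 130/(-941/6) - 1*16 = 130*(-6/941) - 16 = -780/941 - 16 = -15836/941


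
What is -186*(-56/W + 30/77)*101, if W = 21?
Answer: 3293812/77 ≈ 42777.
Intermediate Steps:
-186*(-56/W + 30/77)*101 = -186*(-56/21 + 30/77)*101 = -186*(-56*1/21 + 30*(1/77))*101 = -186*(-8/3 + 30/77)*101 = -186*(-526/231)*101 = (32612/77)*101 = 3293812/77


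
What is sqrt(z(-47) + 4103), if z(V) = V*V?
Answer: 2*sqrt(1578) ≈ 79.448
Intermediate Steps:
z(V) = V**2
sqrt(z(-47) + 4103) = sqrt((-47)**2 + 4103) = sqrt(2209 + 4103) = sqrt(6312) = 2*sqrt(1578)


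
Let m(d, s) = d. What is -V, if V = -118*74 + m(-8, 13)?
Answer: 8740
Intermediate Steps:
V = -8740 (V = -118*74 - 8 = -8732 - 8 = -8740)
-V = -1*(-8740) = 8740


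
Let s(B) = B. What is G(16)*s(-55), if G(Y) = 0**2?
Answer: 0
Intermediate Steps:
G(Y) = 0
G(16)*s(-55) = 0*(-55) = 0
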